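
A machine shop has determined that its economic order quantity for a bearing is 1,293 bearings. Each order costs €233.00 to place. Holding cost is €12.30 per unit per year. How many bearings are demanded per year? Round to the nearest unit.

The basic EOQ model gives Q* = √(2DS/H); rearrange for the unknown.
From Q* = √(2DS/H): D = Q*²H / (2S) = 1,293² × 12.3 / (2 × 233) = 44128.203.

D ≈ 44,128 bearings per year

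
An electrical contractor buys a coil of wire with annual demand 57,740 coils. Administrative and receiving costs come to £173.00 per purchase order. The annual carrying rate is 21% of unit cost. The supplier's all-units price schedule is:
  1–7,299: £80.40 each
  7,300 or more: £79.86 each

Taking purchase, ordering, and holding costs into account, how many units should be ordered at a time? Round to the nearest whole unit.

Holding cost per unit per year at price C is H = 0.21·C.
Evaluate total cost at each tier's feasible EOQ or, if the EOQ is below the tier, at the tier's minimum quantity.
EOQ at £80.40 = 1087.8 (feasible in tier 1): TC = 57,740×£80.40 + (57,740/1087.8)×173 + (1087.8/2)×0.21×£80.40 = £4,660,661.98.
EOQ at £79.86 = 1091.4 < 7300, so use break Q=7300: TC = 57,740×£79.86 + (57,740/7300.0)×173 + (7300.0/2)×0.21×£79.86 = £4,673,697.45.
Lowest total cost is £4,660,661.98 at Q = 1087.8.

Q* ≈ 1,088 coils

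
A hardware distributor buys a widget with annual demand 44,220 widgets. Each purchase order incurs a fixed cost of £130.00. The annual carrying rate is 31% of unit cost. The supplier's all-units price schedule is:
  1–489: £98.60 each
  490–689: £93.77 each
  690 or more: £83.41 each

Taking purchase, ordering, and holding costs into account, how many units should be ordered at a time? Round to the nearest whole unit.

Holding cost per unit per year at price C is H = 0.31·C.
Evaluate total cost at each tier's feasible EOQ or, if the EOQ is below the tier, at the tier's minimum quantity.
Tier 1 (£98.60): EOQ = 613.3 exceeds tier's upper bound 489, so this tier is dominated.
EOQ at £93.77 = 628.9 (feasible in tier 2): TC = 44,220×£93.77 + (44,220/628.9)×130 + (628.9/2)×0.31×£93.77 = £4,164,790.77.
EOQ at £83.41 = 666.8 < 690, so use break Q=690: TC = 44,220×£83.41 + (44,220/690.0)×130 + (690.0/2)×0.31×£83.41 = £3,705,642.20.
Lowest total cost is £3,705,642.20 at Q = 690.0.

Q* ≈ 690 widgets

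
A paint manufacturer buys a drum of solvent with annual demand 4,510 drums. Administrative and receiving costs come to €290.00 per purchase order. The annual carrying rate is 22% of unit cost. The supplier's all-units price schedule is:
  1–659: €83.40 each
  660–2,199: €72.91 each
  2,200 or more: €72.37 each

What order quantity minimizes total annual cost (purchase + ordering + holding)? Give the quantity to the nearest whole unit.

Q* ≈ 660 drums

Holding cost per unit per year at price C is H = 0.22·C.
Evaluate total cost at each tier's feasible EOQ or, if the EOQ is below the tier, at the tier's minimum quantity.
EOQ at €83.40 = 377.6 (feasible in tier 1): TC = 4,510×€83.40 + (4,510/377.6)×290 + (377.6/2)×0.22×€83.40 = €383,061.82.
EOQ at €72.91 = 403.8 < 660, so use break Q=660: TC = 4,510×€72.91 + (4,510/660.0)×290 + (660.0/2)×0.22×€72.91 = €336,099.03.
EOQ at €72.37 = 405.3 < 2200, so use break Q=2200: TC = 4,510×€72.37 + (4,510/2200.0)×290 + (2200.0/2)×0.22×€72.37 = €344,496.74.
Lowest total cost is €336,099.03 at Q = 660.0.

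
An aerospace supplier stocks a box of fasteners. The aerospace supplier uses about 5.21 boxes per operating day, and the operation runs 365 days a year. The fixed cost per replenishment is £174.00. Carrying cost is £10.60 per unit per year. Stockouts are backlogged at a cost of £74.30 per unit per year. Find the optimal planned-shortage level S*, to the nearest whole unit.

S* ≈ 33 boxes

Annual demand D = 5.21 × 365 = 1,901.65.
With planned backorders, Q* = √(2DS/H) · √((H+B)/B).
√(2DS/H) = √(2 × 1,901.65 × 174 / 10.6) = 249.863.
√((H+B)/B) = √((10.6+74.3)/74.3) = 1.0690.
Q* ≈ 267.092.
S* = Q* · H/(H+B) = 267.092 × 10.6/84.9 ≈ 33.347.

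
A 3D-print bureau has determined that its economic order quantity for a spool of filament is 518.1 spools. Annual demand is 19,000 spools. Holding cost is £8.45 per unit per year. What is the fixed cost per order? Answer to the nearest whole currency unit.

S ≈ £60

Invert the EOQ relation Q*² = 2DS/H.
From Q* = √(2DS/H): S = Q*²H / (2D) = 518.1² × 8.45 / (2 × 19,000) = 59.6898.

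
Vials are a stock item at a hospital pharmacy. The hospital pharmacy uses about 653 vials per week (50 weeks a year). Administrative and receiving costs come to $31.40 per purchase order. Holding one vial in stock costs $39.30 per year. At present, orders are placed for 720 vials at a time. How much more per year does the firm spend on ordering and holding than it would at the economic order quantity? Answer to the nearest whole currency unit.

Annual demand D = 653 × 50 = 32,650.
EOQ = √(2DS/H) = √(2 × 32,650 × 31.4 / 39.3) ≈ 228.42.
Cost at Q* = (D/Q*)S + (Q*/2)H = √(2DSH) ≈ $8,976.72.
Cost at Q = 720: (32,650/720)×31.4 + (720/2)×39.3 = $1,423.90 + $14,148.00 = $15,571.90.
Excess = $15,571.90 − $8,976.72 = $6,595.18.

Extra cost ≈ $6,595 per year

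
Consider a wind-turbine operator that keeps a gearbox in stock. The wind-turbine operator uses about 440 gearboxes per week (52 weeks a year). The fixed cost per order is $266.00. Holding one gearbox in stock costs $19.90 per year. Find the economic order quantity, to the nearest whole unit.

Annual demand D = 440 × 52 = 22,880.
EOQ = √(2DS / H) = √(2 × 22,880 × 266 / 19.9).
= √(12,172,160 / 19.9) = √611,666.3317 ≈ 782.091.

Q* ≈ 782 gearboxes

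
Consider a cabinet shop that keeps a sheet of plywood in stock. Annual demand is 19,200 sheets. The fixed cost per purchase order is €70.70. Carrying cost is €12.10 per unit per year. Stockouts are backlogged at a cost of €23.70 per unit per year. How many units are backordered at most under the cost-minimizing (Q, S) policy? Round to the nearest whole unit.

With planned backorders, Q* = √(2DS/H) · √((H+B)/B).
√(2DS/H) = √(2 × 19,200 × 70.7 / 12.1) = 473.677.
√((H+B)/B) = √((12.1+23.7)/23.7) = 1.2290.
Q* ≈ 582.170.
S* = Q* · H/(H+B) = 582.170 × 12.1/35.8 ≈ 196.767.

S* ≈ 197 sheets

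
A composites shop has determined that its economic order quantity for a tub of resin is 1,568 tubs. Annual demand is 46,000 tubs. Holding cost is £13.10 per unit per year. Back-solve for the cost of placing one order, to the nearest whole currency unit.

Invert the EOQ relation Q*² = 2DS/H.
From Q* = √(2DS/H): S = Q*²H / (2D) = 1,568² × 13.1 / (2 × 46,000) = 350.0867.

S ≈ £350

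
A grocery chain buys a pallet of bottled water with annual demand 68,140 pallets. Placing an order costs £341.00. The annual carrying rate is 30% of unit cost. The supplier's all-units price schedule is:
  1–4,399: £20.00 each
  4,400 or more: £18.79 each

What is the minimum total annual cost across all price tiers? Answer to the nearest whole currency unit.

TC* ≈ £1,298,033

Holding cost per unit per year at price C is H = 0.30·C.
Evaluate total cost at each tier's feasible EOQ or, if the EOQ is below the tier, at the tier's minimum quantity.
EOQ at £20.00 = 2783.0 (feasible in tier 1): TC = 68,140×£20.00 + (68,140/2783.0)×341 + (2783.0/2)×0.30×£20.00 = £1,379,498.17.
EOQ at £18.79 = 2871.2 < 4400, so use break Q=4400: TC = 68,140×£18.79 + (68,140/4400.0)×341 + (4400.0/2)×0.30×£18.79 = £1,298,032.85.
Lowest total cost among the candidates is at Q = 4400.0.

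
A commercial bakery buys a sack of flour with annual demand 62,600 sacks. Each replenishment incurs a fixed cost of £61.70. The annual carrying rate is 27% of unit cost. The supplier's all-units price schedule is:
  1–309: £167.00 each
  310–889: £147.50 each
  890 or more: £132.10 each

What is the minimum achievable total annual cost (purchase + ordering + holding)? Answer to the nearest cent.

Holding cost per unit per year at price C is H = 0.27·C.
For each price level, check whether its EOQ is feasible; otherwise the best quantity at that price is the breakpoint.
Tier 1 (£167.00): EOQ = 413.9 exceeds tier's upper bound 309, so this tier is dominated.
EOQ at £147.50 = 440.4 (feasible in tier 2): TC = 62,600×£147.50 + (62,600/440.4)×61.7 + (440.4/2)×0.27×£147.50 = £9,251,039.72.
EOQ at £132.10 = 465.4 < 890, so use break Q=890: TC = 62,600×£132.10 + (62,600/890.0)×61.7 + (890.0/2)×0.27×£132.10 = £8,289,671.61.
Lowest total cost among the candidates is at Q = 890.0.

TC* ≈ £8,289,671.61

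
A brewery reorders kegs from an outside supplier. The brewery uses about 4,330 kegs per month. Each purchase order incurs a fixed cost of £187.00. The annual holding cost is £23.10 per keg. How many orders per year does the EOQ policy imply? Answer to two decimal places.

N ≈ 56.65 orders per year

Annual demand D = 4,330 × 12 = 51,960.
EOQ = √(2DS/H) = √(2 × 51,960 × 187 / 23.1) ≈ 917.20.
Orders per year = D / Q* = 51,960 / 917.20 ≈ 56.651.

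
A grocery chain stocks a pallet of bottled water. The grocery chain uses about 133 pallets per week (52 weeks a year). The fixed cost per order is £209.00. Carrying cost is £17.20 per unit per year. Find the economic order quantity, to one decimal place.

Q* ≈ 410.0 pallets

Annual demand D = 133 × 52 = 6,916.
EOQ = √(2DS / H) = √(2 × 6,916 × 209 / 17.2).
= √(2,890,888 / 17.2) = √168,074.8837 ≈ 409.969.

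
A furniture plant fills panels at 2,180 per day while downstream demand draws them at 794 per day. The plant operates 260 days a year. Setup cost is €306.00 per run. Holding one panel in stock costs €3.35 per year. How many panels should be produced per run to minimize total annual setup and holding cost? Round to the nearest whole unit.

Annual demand D = 794 × 260 = 206,440.
Production build-up factor (1 − d/p) = 1 − 794/2,180 = 0.6358.
Q* = √(2DS / (H(1 − d/p))) = √(2 × 206,440 × 306 / (3.35 × 0.6358)).
= √(126,341,280 / 2.1299) ≈ 7701.882.

Q* ≈ 7,702 panels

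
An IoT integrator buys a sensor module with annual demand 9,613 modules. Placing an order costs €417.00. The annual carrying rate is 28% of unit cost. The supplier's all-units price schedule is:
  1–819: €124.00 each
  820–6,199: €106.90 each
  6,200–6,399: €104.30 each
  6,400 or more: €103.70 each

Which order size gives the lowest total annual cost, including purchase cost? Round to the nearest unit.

Q* ≈ 820 modules

Holding cost per unit per year at price C is H = 0.28·C.
Evaluate total cost at each tier's feasible EOQ or, if the EOQ is below the tier, at the tier's minimum quantity.
EOQ at €124.00 = 480.5 (feasible in tier 1): TC = 9,613×€124.00 + (9,613/480.5)×417 + (480.5/2)×0.28×€124.00 = €1,208,696.08.
EOQ at €106.90 = 517.5 < 820, so use break Q=820: TC = 9,613×€106.90 + (9,613/820.0)×417 + (820.0/2)×0.28×€106.90 = €1,044,790.38.
EOQ at €104.30 = 524.0 < 6200, so use break Q=6200: TC = 9,613×€104.30 + (9,613/6200.0)×417 + (6200.0/2)×0.28×€104.30 = €1,093,814.85.
EOQ at €103.70 = 525.5 < 6400, so use break Q=6400: TC = 9,613×€103.70 + (9,613/6400.0)×417 + (6400.0/2)×0.28×€103.70 = €1,090,409.65.
Lowest total cost is €1,044,790.38 at Q = 820.0.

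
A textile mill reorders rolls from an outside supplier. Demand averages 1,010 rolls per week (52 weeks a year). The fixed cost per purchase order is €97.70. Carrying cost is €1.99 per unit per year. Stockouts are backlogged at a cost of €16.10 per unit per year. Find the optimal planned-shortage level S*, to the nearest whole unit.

Annual demand D = 1,010 × 52 = 52,520.
With planned backorders, Q* = √(2DS/H) · √((H+B)/B).
√(2DS/H) = √(2 × 52,520 × 97.7 / 1.99) = 2270.900.
√((H+B)/B) = √((1.99+16.1)/16.1) = 1.0600.
Q* ≈ 2407.157.
S* = Q* · H/(H+B) = 2407.157 × 1.99/18.09 ≈ 264.801.

S* ≈ 265 rolls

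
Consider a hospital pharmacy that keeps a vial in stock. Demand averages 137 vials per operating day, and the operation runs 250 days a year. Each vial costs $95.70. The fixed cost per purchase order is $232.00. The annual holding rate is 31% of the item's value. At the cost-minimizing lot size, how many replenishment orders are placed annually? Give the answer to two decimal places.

Annual demand D = 137 × 250 = 34,250.
Holding cost H = 0.31 × $95.70 = $29.6670 per unit per year.
Q* = √(2DS/H) = √(2 × 34,250 × 232 / 29.667) ≈ 731.90.
Orders per year = D / Q* = 34,250 / 731.90 ≈ 46.796.

N ≈ 46.80 orders per year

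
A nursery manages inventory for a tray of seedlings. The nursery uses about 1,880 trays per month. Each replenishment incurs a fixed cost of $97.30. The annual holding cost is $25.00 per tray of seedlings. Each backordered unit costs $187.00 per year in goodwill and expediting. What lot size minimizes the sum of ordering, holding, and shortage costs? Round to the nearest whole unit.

Q* ≈ 446 trays

Annual demand D = 1,880 × 12 = 22,560.
With planned backorders, Q* = √(2DS/H) · √((H+B)/B).
√(2DS/H) = √(2 × 22,560 × 97.3 / 25) = 419.055.
√((H+B)/B) = √((25+187)/187) = 1.0647.
Q* ≈ 446.188.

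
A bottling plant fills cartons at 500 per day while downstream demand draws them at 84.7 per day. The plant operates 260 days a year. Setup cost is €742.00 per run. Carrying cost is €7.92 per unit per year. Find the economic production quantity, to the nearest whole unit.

Q* ≈ 2,229 cartons

Annual demand D = 84.7 × 260 = 22,022.
Production build-up factor (1 − d/p) = 1 − 84.7/500 = 0.8306.
Q* = √(2DS / (H(1 − d/p))) = √(2 × 22,022 × 742 / (7.92 × 0.8306)).
= √(32,680,648 / 6.5784) ≈ 2228.880.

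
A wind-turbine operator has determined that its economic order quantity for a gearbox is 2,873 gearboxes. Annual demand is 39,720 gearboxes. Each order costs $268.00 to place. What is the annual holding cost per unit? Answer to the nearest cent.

Squaring Q* = √(2DS/H) gives Q*² = 2DS/H.
From Q* = √(2DS/H): H = 2DS / Q*² = 2 × 39,720 × 268 / 2,873² = 2.5793.

H ≈ $2.58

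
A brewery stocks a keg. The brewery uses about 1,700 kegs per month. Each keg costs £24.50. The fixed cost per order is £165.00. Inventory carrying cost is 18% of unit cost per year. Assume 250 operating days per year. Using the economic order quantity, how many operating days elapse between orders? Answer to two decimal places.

T ≈ 15.14 days

Annual demand D = 1,700 × 12 = 20,400.
Holding cost H = 0.18 × £24.50 = £4.4100 per unit per year.
The optimal lot size = √(2DS/H) = √(2 × 20,400 × 165 / 4.41) ≈ 1235.53.
Cycle time = Q*/D × 250 = 1235.53 / 20,400 × 250 ≈ 15.141 days.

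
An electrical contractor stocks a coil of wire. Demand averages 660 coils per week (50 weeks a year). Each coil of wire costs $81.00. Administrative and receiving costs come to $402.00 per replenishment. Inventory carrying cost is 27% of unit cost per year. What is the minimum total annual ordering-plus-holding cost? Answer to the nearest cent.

Annual demand D = 660 × 50 = 33,000.
Holding cost H = 0.27 × $81.00 = $21.8700 per unit per year.
Q* = √(2DS/H) = √(2 × 33,000 × 402 / 21.87) ≈ 1101.44.
At Q*, ordering cost (D/Q*)S equals holding cost (Q*/2)H, each = √(DSH/2).
Minimum total = √(2DSH) = √(2 × 33,000 × 402 × 21.87) ≈ 24088.479.

TC* ≈ $24,088.48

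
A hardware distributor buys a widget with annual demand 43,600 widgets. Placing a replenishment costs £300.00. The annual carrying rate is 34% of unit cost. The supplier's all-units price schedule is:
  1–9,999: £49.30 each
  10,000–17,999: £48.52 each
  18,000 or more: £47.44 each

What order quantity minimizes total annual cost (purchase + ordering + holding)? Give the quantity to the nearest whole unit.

Q* ≈ 1,249 widgets

Holding cost per unit per year at price C is H = 0.34·C.
Evaluate total cost at each tier's feasible EOQ or, if the EOQ is below the tier, at the tier's minimum quantity.
EOQ at £49.30 = 1249.3 (feasible in tier 1): TC = 43,600×£49.30 + (43,600/1249.3)×300 + (1249.3/2)×0.34×£49.30 = £2,170,420.25.
EOQ at £48.52 = 1259.3 < 10000, so use break Q=10000: TC = 43,600×£48.52 + (43,600/10000.0)×300 + (10000.0/2)×0.34×£48.52 = £2,199,264.00.
EOQ at £47.44 = 1273.5 < 18000, so use break Q=18000: TC = 43,600×£47.44 + (43,600/18000.0)×300 + (18000.0/2)×0.34×£47.44 = £2,214,277.07.
Lowest total cost is £2,170,420.25 at Q = 1249.3.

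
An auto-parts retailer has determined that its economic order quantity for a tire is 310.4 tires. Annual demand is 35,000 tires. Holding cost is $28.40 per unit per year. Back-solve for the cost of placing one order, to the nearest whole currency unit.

The basic EOQ model gives Q* = √(2DS/H); rearrange for the unknown.
From Q* = √(2DS/H): S = Q*²H / (2D) = 310.4² × 28.4 / (2 × 35,000) = 39.0898.

S ≈ $39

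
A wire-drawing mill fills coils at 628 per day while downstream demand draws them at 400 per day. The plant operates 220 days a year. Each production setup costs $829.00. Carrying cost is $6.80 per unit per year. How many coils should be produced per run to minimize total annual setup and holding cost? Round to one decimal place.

Q* ≈ 7,687.6 coils

Annual demand D = 400 × 220 = 88,000.
Production build-up factor (1 − d/p) = 1 − 400/628 = 0.3631.
Q* = √(2DS / (H(1 − d/p))) = √(2 × 88,000 × 829 / (6.8 × 0.3631)).
= √(145,904,000 / 2.4688) ≈ 7687.614.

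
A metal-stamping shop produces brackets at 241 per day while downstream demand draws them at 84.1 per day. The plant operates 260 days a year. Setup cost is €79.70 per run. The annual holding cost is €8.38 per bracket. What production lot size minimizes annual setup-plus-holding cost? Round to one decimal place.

Q* ≈ 799.3 brackets

Annual demand D = 84.1 × 260 = 21,866.
Production build-up factor (1 − d/p) = 1 − 84.1/241 = 0.6510.
Q* = √(2DS / (H(1 − d/p))) = √(2 × 21,866 × 79.7 / (8.38 × 0.6510)).
= √(3,485,440.4 / 5.4557) ≈ 799.289.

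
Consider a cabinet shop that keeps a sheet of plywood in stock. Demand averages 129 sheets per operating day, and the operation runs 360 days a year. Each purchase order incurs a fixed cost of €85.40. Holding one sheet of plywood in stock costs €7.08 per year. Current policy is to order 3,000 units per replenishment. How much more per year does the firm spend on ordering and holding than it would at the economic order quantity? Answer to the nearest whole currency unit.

Annual demand D = 129 × 360 = 46,440.
EOQ = √(2DS/H) = √(2 × 46,440 × 85.4 / 7.08) ≈ 1058.46.
Cost at Q* = (D/Q*)S + (Q*/2)H = √(2DSH) ≈ €7,493.88.
Cost at Q = 3,000: (46,440/3,000)×85.4 + (3,000/2)×7.08 = €1,321.99 + €10,620.00 = €11,941.99.
Excess = €11,941.99 − €7,493.88 = €4,448.11.

Extra cost ≈ €4,448 per year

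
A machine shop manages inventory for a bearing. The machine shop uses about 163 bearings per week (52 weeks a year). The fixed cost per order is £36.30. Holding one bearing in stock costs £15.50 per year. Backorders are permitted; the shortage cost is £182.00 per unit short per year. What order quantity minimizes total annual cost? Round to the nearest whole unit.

Q* ≈ 208 bearings

Annual demand D = 163 × 52 = 8,476.
With planned backorders, Q* = √(2DS/H) · √((H+B)/B).
√(2DS/H) = √(2 × 8,476 × 36.3 / 15.5) = 199.250.
√((H+B)/B) = √((15.5+182)/182) = 1.0417.
Q* ≈ 207.561.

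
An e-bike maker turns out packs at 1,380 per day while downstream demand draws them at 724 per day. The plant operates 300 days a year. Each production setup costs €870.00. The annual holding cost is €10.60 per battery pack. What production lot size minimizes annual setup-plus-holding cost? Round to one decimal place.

Q* ≈ 8,660.4 packs

Annual demand D = 724 × 300 = 217,200.
Production build-up factor (1 − d/p) = 1 − 724/1,380 = 0.4754.
Q* = √(2DS / (H(1 − d/p))) = √(2 × 217,200 × 870 / (10.6 × 0.4754)).
= √(377,928,000 / 5.0388) ≈ 8660.425.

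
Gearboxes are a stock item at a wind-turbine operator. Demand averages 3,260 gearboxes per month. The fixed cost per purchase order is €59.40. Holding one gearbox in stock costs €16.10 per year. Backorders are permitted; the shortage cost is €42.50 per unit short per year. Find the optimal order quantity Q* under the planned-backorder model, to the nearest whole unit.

Q* ≈ 631 gearboxes

Annual demand D = 3,260 × 12 = 39,120.
With planned backorders, Q* = √(2DS/H) · √((H+B)/B).
√(2DS/H) = √(2 × 39,120 × 59.4 / 16.1) = 537.273.
√((H+B)/B) = √((16.1+42.5)/42.5) = 1.1742.
Q* ≈ 630.883.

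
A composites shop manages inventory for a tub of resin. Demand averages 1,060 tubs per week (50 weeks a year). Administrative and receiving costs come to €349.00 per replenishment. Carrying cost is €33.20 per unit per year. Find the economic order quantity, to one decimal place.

Annual demand D = 1,060 × 50 = 53,000.
EOQ = √(2DS / H) = √(2 × 53,000 × 349 / 33.2).
= √(36,994,000 / 33.2) = √1,114,277.1084 ≈ 1055.593.

Q* ≈ 1,055.6 tubs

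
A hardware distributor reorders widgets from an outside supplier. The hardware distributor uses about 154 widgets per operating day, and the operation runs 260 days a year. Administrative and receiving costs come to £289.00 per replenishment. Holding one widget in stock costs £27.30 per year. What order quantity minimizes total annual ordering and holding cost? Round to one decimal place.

Annual demand D = 154 × 260 = 40,040.
EOQ = √(2DS / H) = √(2 × 40,040 × 289 / 27.3).
= √(23,143,120 / 27.3) = √847,733.3333 ≈ 920.724.

Q* ≈ 920.7 widgets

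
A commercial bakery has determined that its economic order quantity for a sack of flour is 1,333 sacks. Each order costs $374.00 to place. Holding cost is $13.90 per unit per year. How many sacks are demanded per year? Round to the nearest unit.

D ≈ 33,020 sacks per year

The basic EOQ model gives Q* = √(2DS/H); rearrange for the unknown.
From Q* = √(2DS/H): D = Q*²H / (2S) = 1,333² × 13.9 / (2 × 374) = 33019.729.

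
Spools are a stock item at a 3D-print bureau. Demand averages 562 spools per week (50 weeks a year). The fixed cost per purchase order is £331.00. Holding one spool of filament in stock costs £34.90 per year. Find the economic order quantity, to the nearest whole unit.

Q* ≈ 730 spools

Annual demand D = 562 × 50 = 28,100.
EOQ = √(2DS / H) = √(2 × 28,100 × 331 / 34.9).
= √(18,602,200 / 34.9) = √533,014.3266 ≈ 730.078.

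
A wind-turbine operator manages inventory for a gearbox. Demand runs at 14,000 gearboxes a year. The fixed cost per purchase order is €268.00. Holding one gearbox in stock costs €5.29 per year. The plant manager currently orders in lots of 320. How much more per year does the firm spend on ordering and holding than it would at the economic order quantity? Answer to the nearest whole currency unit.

Extra cost ≈ €6,271 per year

EOQ = √(2DS/H) = √(2 × 14,000 × 268 / 5.29) ≈ 1191.02.
Cost at Q* = (D/Q*)S + (Q*/2)H = √(2DSH) ≈ €6,300.49.
Cost at Q = 320: (14,000/320)×268 + (320/2)×5.29 = €11,725.00 + €846.40 = €12,571.40.
Excess = €12,571.40 − €6,300.49 = €6,270.91.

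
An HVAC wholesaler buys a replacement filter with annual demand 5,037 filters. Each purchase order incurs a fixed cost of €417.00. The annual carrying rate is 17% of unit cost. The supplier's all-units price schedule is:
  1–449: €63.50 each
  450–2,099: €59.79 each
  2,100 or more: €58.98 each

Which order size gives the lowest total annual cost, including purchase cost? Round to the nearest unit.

Holding cost per unit per year at price C is H = 0.17·C.
Evaluate total cost at each tier's feasible EOQ or, if the EOQ is below the tier, at the tier's minimum quantity.
Tier 1 (€63.50): EOQ = 623.8 exceeds tier's upper bound 449, so this tier is dominated.
EOQ at €59.79 = 642.9 (feasible in tier 2): TC = 5,037×€59.79 + (5,037/642.9)×417 + (642.9/2)×0.17×€59.79 = €307,696.66.
EOQ at €58.98 = 647.3 < 2100, so use break Q=2100: TC = 5,037×€58.98 + (5,037/2100.0)×417 + (2100.0/2)×0.17×€58.98 = €308,610.39.
Lowest total cost is €307,696.66 at Q = 642.9.

Q* ≈ 643 filters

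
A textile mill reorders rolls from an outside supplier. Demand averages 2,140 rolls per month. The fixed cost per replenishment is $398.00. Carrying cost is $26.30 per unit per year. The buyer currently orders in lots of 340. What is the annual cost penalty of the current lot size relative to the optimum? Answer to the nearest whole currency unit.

Annual demand D = 2,140 × 12 = 25,680.
EOQ = √(2DS/H) = √(2 × 25,680 × 398 / 26.3) ≈ 881.61.
Cost at Q* = (D/Q*)S + (Q*/2)H = √(2DSH) ≈ $23,186.32.
Cost at Q = 340: (25,680/340)×398 + (340/2)×26.3 = $30,060.71 + $4,471.00 = $34,531.71.
Excess = $34,531.71 − $23,186.32 = $11,345.38.

Extra cost ≈ $11,345 per year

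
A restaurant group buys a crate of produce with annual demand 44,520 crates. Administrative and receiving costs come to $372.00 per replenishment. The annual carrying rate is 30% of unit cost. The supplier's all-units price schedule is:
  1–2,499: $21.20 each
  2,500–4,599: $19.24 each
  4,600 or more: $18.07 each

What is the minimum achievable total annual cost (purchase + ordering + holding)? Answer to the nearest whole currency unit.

Holding cost per unit per year at price C is H = 0.30·C.
Candidates are each tier's EOQ (if it falls in that tier) and each price-break quantity.
EOQ at $21.20 = 2282.1 (feasible in tier 1): TC = 44,520×$21.20 + (44,520/2282.1)×372 + (2282.1/2)×0.30×$21.20 = $958,338.18.
EOQ at $19.24 = 2395.5 < 2500, so use break Q=2500: TC = 44,520×$19.24 + (44,520/2500.0)×372 + (2500.0/2)×0.30×$19.24 = $870,404.38.
EOQ at $18.07 = 2471.9 < 4600, so use break Q=4600: TC = 44,520×$18.07 + (44,520/4600.0)×372 + (4600.0/2)×0.30×$18.07 = $820,545.01.
Lowest total cost among the candidates is at Q = 4600.0.

TC* ≈ $820,545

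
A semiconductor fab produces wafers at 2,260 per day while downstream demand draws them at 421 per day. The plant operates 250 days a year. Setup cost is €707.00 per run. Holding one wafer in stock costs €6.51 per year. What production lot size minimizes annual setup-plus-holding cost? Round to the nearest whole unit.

Annual demand D = 421 × 250 = 105,250.
Production build-up factor (1 − d/p) = 1 − 421/2,260 = 0.8137.
Q* = √(2DS / (H(1 − d/p))) = √(2 × 105,250 × 707 / (6.51 × 0.8137)).
= √(148,823,500 / 5.2973) ≈ 5300.400.

Q* ≈ 5,300 wafers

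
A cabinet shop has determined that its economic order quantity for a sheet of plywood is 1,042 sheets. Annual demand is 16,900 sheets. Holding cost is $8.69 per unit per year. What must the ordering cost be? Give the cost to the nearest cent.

S ≈ $279.15

Invert the EOQ relation Q*² = 2DS/H.
From Q* = √(2DS/H): S = Q*²H / (2D) = 1,042² × 8.69 / (2 × 16,900) = 279.1506.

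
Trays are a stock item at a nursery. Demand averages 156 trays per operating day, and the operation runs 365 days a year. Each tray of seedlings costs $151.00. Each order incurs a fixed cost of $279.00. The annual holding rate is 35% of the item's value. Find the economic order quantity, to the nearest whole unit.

Annual demand D = 156 × 365 = 56,940.
Holding cost H = 0.35 × $151.00 = $52.8500 per unit per year.
EOQ = √(2DS / H) = √(2 × 56,940 × 279 / 52.85).
= √(31,772,520 / 52.85) = √601,182.9707 ≈ 775.360.

Q* ≈ 775 trays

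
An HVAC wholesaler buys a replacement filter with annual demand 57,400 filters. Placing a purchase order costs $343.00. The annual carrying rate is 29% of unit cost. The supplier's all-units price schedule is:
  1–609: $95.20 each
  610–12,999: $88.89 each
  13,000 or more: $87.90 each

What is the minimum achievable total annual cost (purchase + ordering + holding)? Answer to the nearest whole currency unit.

TC* ≈ $5,134,146

Holding cost per unit per year at price C is H = 0.29·C.
For each price level, check whether its EOQ is feasible; otherwise the best quantity at that price is the breakpoint.
Tier 1 ($95.20): EOQ = 1194.3 exceeds tier's upper bound 609, so this tier is dominated.
EOQ at $88.89 = 1235.9 (feasible in tier 2): TC = 57,400×$88.89 + (57,400/1235.9)×343 + (1235.9/2)×0.29×$88.89 = $5,134,145.83.
EOQ at $87.90 = 1242.9 < 13000, so use break Q=13000: TC = 57,400×$87.90 + (57,400/13000.0)×343 + (13000.0/2)×0.29×$87.90 = $5,212,665.98.
Lowest total cost among the candidates is at Q = 1235.9.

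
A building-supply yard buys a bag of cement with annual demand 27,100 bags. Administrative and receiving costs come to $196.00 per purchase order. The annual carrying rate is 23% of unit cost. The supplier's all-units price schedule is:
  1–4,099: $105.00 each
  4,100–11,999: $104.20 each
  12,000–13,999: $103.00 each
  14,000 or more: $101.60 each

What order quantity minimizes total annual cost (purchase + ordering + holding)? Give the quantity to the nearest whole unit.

Q* ≈ 663 bags

Holding cost per unit per year at price C is H = 0.23·C.
Evaluate total cost at each tier's feasible EOQ or, if the EOQ is below the tier, at the tier's minimum quantity.
EOQ at $105.00 = 663.2 (feasible in tier 1): TC = 27,100×$105.00 + (27,100/663.2)×196 + (663.2/2)×0.23×$105.00 = $2,861,517.19.
EOQ at $104.20 = 665.8 < 4100, so use break Q=4100: TC = 27,100×$104.20 + (27,100/4100.0)×196 + (4100.0/2)×0.23×$104.20 = $2,874,245.81.
EOQ at $103.00 = 669.6 < 12000, so use break Q=12000: TC = 27,100×$103.00 + (27,100/12000.0)×196 + (12000.0/2)×0.23×$103.00 = $2,933,882.63.
EOQ at $101.60 = 674.2 < 14000, so use break Q=14000: TC = 27,100×$101.60 + (27,100/14000.0)×196 + (14000.0/2)×0.23×$101.60 = $2,917,315.40.
Lowest total cost is $2,861,517.19 at Q = 663.2.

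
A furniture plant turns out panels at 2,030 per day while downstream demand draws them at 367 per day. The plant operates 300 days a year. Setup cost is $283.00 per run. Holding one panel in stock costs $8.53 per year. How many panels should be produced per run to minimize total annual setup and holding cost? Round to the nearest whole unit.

Q* ≈ 2,986 panels

Annual demand D = 367 × 300 = 110,100.
Production build-up factor (1 − d/p) = 1 − 367/2,030 = 0.8192.
Q* = √(2DS / (H(1 − d/p))) = √(2 × 110,100 × 283 / (8.53 × 0.8192)).
= √(62,316,600 / 6.9879) ≈ 2986.271.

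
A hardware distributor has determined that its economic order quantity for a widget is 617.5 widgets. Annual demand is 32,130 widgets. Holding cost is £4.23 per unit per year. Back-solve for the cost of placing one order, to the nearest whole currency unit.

S ≈ £25

Squaring Q* = √(2DS/H) gives Q*² = 2DS/H.
From Q* = √(2DS/H): S = Q*²H / (2D) = 617.5² × 4.23 / (2 × 32,130) = 25.1000.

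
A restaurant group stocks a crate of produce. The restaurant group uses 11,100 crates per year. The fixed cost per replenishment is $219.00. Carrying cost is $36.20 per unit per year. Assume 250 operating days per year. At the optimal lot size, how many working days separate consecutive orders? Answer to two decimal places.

T ≈ 8.25 days

The optimal lot size = √(2DS/H) = √(2 × 11,100 × 219 / 36.2) ≈ 366.47.
Cycle time = Q*/D × 250 = 366.47 / 11,100 × 250 ≈ 8.254 days.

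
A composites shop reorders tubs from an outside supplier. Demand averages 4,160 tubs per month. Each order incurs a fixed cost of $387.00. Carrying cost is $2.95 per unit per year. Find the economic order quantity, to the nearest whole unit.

Annual demand D = 4,160 × 12 = 49,920.
EOQ = √(2DS / H) = √(2 × 49,920 × 387 / 2.95).
= √(38,638,080 / 2.95) = √13,097,654.2373 ≈ 3619.068.

Q* ≈ 3,619 tubs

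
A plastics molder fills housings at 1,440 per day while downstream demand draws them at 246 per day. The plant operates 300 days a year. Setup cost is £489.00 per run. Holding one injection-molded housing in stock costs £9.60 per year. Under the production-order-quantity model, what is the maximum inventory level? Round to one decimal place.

I_max ≈ 2,496.8 housings

Annual demand D = 246 × 300 = 73,800.
Production build-up factor (1 − d/p) = 1 − 246/1,440 = 0.8292.
Q* = √(2DS / (H(1 − d/p))) = √(2 × 73,800 × 489 / (9.6 × 0.8292)).
= √(72,176,400 / 7.96) ≈ 3011.210.
Maximum inventory = Q*(1 − d/p) = 3011.210 × 0.8292 ≈ 2496.795.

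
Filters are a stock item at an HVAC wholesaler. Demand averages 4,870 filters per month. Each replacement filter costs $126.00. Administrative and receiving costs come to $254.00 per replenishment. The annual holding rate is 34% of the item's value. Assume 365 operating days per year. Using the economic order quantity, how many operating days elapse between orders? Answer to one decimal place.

T ≈ 5.2 days

Annual demand D = 4,870 × 12 = 58,440.
Holding cost H = 0.34 × $126.00 = $42.8400 per unit per year.
The optimal lot size = √(2DS/H) = √(2 × 58,440 × 254 / 42.84) ≈ 832.46.
Cycle time = Q*/D × 365 = 832.46 / 58,440 × 365 ≈ 5.199 days.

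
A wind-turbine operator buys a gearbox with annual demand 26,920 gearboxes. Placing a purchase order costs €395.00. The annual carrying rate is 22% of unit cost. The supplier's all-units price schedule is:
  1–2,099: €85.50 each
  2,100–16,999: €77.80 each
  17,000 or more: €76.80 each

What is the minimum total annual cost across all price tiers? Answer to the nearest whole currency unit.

Holding cost per unit per year at price C is H = 0.22·C.
Candidates are each tier's EOQ (if it falls in that tier) and each price-break quantity.
EOQ at €85.50 = 1063.3 (feasible in tier 1): TC = 26,920×€85.50 + (26,920/1063.3)×395 + (1063.3/2)×0.22×€85.50 = €2,321,660.71.
EOQ at €77.80 = 1114.7 < 2100, so use break Q=2100: TC = 26,920×€77.80 + (26,920/2100.0)×395 + (2100.0/2)×0.22×€77.80 = €2,117,411.32.
EOQ at €76.80 = 1121.9 < 17000, so use break Q=17000: TC = 26,920×€76.80 + (26,920/17000.0)×395 + (17000.0/2)×0.22×€76.80 = €2,211,697.49.
Lowest total cost among the candidates is at Q = 2100.0.

TC* ≈ €2,117,411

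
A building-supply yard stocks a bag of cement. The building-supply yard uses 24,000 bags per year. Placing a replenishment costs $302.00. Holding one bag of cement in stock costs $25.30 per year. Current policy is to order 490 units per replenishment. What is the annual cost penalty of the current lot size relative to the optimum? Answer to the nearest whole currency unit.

EOQ = √(2DS/H) = √(2 × 24,000 × 302 / 25.3) ≈ 756.94.
Cost at Q* = (D/Q*)S + (Q*/2)H = √(2DSH) ≈ $19,150.69.
Cost at Q = 490: (24,000/490)×302 + (490/2)×25.3 = $14,791.84 + $6,198.50 = $20,990.34.
Excess = $20,990.34 − $19,150.69 = $1,839.65.

Extra cost ≈ $1,840 per year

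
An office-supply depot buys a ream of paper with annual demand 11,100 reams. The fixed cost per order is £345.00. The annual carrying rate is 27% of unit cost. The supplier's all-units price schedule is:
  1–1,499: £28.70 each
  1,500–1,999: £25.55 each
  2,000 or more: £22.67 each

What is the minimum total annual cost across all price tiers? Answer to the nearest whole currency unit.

Holding cost per unit per year at price C is H = 0.27·C.
Evaluate total cost at each tier's feasible EOQ or, if the EOQ is below the tier, at the tier's minimum quantity.
EOQ at £28.70 = 994.2 (feasible in tier 1): TC = 11,100×£28.70 + (11,100/994.2)×345 + (994.2/2)×0.27×£28.70 = £326,273.87.
EOQ at £25.55 = 1053.7 < 1500, so use break Q=1500: TC = 11,100×£25.55 + (11,100/1500.0)×345 + (1500.0/2)×0.27×£25.55 = £291,331.88.
EOQ at £22.67 = 1118.6 < 2000, so use break Q=2000: TC = 11,100×£22.67 + (11,100/2000.0)×345 + (2000.0/2)×0.27×£22.67 = £259,672.65.
Lowest total cost among the candidates is at Q = 2000.0.

TC* ≈ £259,673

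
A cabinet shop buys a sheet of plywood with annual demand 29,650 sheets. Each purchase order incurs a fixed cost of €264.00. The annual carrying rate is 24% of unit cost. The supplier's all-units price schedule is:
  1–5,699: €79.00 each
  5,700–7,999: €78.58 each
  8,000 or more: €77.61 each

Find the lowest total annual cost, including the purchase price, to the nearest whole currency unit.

Holding cost per unit per year at price C is H = 0.24·C.
For each price level, check whether its EOQ is feasible; otherwise the best quantity at that price is the breakpoint.
EOQ at €79.00 = 908.7 (feasible in tier 1): TC = 29,650×€79.00 + (29,650/908.7)×264 + (908.7/2)×0.24×€79.00 = €2,359,578.54.
EOQ at €78.58 = 911.1 < 5700, so use break Q=5700: TC = 29,650×€78.58 + (29,650/5700.0)×264 + (5700.0/2)×0.24×€78.58 = €2,385,018.98.
EOQ at €77.61 = 916.8 < 8000, so use break Q=8000: TC = 29,650×€77.61 + (29,650/8000.0)×264 + (8000.0/2)×0.24×€77.61 = €2,376,620.55.
Lowest total cost among the candidates is at Q = 908.7.

TC* ≈ €2,359,579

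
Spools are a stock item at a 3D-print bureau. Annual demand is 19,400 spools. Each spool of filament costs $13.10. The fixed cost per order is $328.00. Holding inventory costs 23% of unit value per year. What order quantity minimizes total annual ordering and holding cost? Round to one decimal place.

Q* ≈ 2,055.2 spools

Holding cost H = 0.23 × $13.10 = $3.0130 per unit per year.
EOQ = √(2DS / H) = √(2 × 19,400 × 328 / 3.013).
= √(12,726,400 / 3.013) = √4,223,830.0697 ≈ 2055.196.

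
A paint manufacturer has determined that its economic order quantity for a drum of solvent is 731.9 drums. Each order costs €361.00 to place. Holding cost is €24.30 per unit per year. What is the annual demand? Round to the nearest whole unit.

The basic EOQ model gives Q* = √(2DS/H); rearrange for the unknown.
From Q* = √(2DS/H): D = Q*²H / (2S) = 731.9² × 24.3 / (2 × 361) = 18029.039.

D ≈ 18,029 drums per year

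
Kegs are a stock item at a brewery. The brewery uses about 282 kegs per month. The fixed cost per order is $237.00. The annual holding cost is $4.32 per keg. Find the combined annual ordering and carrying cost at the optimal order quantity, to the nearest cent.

Annual demand D = 282 × 12 = 3,384.
The optimal lot size = √(2DS/H) = √(2 × 3,384 × 237 / 4.32) ≈ 609.34.
At the optimum the two cost components are equal, so total cost = 2·(Q*/2)H = Q*·H.
Minimum total = √(2DSH) = √(2 × 3,384 × 237 × 4.32) ≈ 2632.366.

TC* ≈ $2,632.37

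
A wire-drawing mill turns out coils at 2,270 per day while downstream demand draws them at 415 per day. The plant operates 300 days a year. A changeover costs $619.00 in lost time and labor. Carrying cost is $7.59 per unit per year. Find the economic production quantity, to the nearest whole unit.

Q* ≈ 4,985 coils

Annual demand D = 415 × 300 = 124,500.
Production build-up factor (1 − d/p) = 1 − 415/2,270 = 0.8172.
Q* = √(2DS / (H(1 − d/p))) = √(2 × 124,500 × 619 / (7.59 × 0.8172)).
= √(154,131,000 / 6.2024) ≈ 4984.999.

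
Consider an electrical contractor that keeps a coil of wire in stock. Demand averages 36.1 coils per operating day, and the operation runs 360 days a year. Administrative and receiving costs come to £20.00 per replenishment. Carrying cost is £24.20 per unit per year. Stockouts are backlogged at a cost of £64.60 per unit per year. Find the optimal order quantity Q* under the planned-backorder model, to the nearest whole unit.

Q* ≈ 172 coils

Annual demand D = 36.1 × 360 = 12,996.
With planned backorders, Q* = √(2DS/H) · √((H+B)/B).
√(2DS/H) = √(2 × 12,996 × 20 / 24.2) = 146.564.
√((H+B)/B) = √((24.2+64.6)/64.6) = 1.1724.
Q* ≈ 171.837.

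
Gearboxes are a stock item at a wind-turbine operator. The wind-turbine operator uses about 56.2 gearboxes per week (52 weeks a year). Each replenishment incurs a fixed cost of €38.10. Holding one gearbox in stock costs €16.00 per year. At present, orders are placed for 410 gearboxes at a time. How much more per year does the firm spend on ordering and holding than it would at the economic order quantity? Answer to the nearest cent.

Annual demand D = 56.2 × 52 = 2,922.4.
EOQ = √(2DS/H) = √(2 × 2,922.4 × 38.1 / 16) ≈ 117.97.
Cost at Q* = (D/Q*)S + (Q*/2)H = √(2DSH) ≈ €1,887.59.
Cost at Q = 410: (2,922.4/410)×38.1 + (410/2)×16 = €271.57 + €3,280.00 = €3,551.57.
Excess = €3,551.57 − €1,887.59 = €1,663.98.

Extra cost ≈ €1,663.98 per year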